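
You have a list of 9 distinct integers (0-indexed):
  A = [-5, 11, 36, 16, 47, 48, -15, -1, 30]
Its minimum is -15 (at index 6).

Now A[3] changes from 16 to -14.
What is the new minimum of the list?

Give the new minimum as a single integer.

Answer: -15

Derivation:
Old min = -15 (at index 6)
Change: A[3] 16 -> -14
Changed element was NOT the old min.
  New min = min(old_min, new_val) = min(-15, -14) = -15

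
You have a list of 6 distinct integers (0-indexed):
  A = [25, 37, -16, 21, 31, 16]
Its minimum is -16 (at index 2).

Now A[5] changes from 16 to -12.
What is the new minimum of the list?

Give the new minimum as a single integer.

Answer: -16

Derivation:
Old min = -16 (at index 2)
Change: A[5] 16 -> -12
Changed element was NOT the old min.
  New min = min(old_min, new_val) = min(-16, -12) = -16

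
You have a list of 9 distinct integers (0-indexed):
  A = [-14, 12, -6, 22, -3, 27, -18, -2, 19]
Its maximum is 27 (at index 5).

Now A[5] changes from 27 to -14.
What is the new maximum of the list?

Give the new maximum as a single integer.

Old max = 27 (at index 5)
Change: A[5] 27 -> -14
Changed element WAS the max -> may need rescan.
  Max of remaining elements: 22
  New max = max(-14, 22) = 22

Answer: 22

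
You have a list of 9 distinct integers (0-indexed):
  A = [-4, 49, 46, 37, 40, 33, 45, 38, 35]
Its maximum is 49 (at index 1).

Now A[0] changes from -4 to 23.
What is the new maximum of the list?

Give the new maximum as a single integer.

Old max = 49 (at index 1)
Change: A[0] -4 -> 23
Changed element was NOT the old max.
  New max = max(old_max, new_val) = max(49, 23) = 49

Answer: 49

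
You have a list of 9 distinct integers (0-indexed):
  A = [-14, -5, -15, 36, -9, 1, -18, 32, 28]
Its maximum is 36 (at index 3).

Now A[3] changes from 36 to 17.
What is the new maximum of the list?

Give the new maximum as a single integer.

Old max = 36 (at index 3)
Change: A[3] 36 -> 17
Changed element WAS the max -> may need rescan.
  Max of remaining elements: 32
  New max = max(17, 32) = 32

Answer: 32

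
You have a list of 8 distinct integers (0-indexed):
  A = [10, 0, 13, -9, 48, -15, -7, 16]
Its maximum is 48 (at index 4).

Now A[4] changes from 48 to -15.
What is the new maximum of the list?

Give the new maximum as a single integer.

Old max = 48 (at index 4)
Change: A[4] 48 -> -15
Changed element WAS the max -> may need rescan.
  Max of remaining elements: 16
  New max = max(-15, 16) = 16

Answer: 16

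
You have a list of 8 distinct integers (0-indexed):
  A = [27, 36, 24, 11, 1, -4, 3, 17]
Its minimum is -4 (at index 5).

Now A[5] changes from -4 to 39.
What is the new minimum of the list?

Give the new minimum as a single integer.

Old min = -4 (at index 5)
Change: A[5] -4 -> 39
Changed element WAS the min. Need to check: is 39 still <= all others?
  Min of remaining elements: 1
  New min = min(39, 1) = 1

Answer: 1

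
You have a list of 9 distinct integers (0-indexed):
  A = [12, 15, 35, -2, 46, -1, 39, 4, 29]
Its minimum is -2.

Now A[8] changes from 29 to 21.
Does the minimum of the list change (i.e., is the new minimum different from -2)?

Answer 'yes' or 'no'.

Old min = -2
Change: A[8] 29 -> 21
Changed element was NOT the min; min changes only if 21 < -2.
New min = -2; changed? no

Answer: no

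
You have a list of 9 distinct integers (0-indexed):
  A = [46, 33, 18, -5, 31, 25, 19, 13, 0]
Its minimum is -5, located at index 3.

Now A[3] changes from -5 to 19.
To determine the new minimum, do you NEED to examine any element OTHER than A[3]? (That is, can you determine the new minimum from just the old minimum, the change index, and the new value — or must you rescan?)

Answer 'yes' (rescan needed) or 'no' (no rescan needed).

Answer: yes

Derivation:
Old min = -5 at index 3
Change at index 3: -5 -> 19
Index 3 WAS the min and new value 19 > old min -5. Must rescan other elements to find the new min.
Needs rescan: yes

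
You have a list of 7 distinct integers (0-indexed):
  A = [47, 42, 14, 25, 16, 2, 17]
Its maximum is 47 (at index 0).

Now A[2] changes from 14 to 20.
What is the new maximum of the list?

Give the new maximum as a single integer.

Old max = 47 (at index 0)
Change: A[2] 14 -> 20
Changed element was NOT the old max.
  New max = max(old_max, new_val) = max(47, 20) = 47

Answer: 47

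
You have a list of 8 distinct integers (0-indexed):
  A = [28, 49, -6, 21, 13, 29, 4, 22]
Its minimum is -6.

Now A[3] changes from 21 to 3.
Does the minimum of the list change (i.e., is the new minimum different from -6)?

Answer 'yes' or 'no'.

Answer: no

Derivation:
Old min = -6
Change: A[3] 21 -> 3
Changed element was NOT the min; min changes only if 3 < -6.
New min = -6; changed? no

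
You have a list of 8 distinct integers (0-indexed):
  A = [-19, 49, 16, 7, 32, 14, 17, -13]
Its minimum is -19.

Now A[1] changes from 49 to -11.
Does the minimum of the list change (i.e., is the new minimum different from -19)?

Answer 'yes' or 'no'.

Answer: no

Derivation:
Old min = -19
Change: A[1] 49 -> -11
Changed element was NOT the min; min changes only if -11 < -19.
New min = -19; changed? no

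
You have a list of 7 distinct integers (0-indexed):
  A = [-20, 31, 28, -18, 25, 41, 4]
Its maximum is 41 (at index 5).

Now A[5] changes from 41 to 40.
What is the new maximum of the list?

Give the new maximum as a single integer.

Answer: 40

Derivation:
Old max = 41 (at index 5)
Change: A[5] 41 -> 40
Changed element WAS the max -> may need rescan.
  Max of remaining elements: 31
  New max = max(40, 31) = 40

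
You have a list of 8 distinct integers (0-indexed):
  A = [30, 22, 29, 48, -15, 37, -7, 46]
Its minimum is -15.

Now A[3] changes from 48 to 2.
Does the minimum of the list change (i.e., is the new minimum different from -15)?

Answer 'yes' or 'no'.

Answer: no

Derivation:
Old min = -15
Change: A[3] 48 -> 2
Changed element was NOT the min; min changes only if 2 < -15.
New min = -15; changed? no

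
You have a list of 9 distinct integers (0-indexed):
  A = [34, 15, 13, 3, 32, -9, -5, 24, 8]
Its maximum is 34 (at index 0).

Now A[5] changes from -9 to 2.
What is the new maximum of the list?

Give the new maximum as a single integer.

Old max = 34 (at index 0)
Change: A[5] -9 -> 2
Changed element was NOT the old max.
  New max = max(old_max, new_val) = max(34, 2) = 34

Answer: 34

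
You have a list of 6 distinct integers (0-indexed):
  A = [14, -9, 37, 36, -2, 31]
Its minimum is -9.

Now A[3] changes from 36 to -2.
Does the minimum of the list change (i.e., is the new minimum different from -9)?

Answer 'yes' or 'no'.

Answer: no

Derivation:
Old min = -9
Change: A[3] 36 -> -2
Changed element was NOT the min; min changes only if -2 < -9.
New min = -9; changed? no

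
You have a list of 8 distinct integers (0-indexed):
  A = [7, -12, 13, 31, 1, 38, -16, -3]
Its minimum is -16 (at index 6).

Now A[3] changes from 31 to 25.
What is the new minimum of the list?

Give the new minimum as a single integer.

Old min = -16 (at index 6)
Change: A[3] 31 -> 25
Changed element was NOT the old min.
  New min = min(old_min, new_val) = min(-16, 25) = -16

Answer: -16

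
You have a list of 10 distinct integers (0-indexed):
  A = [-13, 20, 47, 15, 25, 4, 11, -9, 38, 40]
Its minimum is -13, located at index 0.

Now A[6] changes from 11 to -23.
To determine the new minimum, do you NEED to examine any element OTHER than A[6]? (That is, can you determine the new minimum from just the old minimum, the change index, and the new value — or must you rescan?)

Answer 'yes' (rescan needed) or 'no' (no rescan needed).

Old min = -13 at index 0
Change at index 6: 11 -> -23
Index 6 was NOT the min. New min = min(-13, -23). No rescan of other elements needed.
Needs rescan: no

Answer: no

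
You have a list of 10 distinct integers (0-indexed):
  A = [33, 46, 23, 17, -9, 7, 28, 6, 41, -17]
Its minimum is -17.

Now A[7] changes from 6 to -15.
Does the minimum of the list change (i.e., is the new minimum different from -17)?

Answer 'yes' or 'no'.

Answer: no

Derivation:
Old min = -17
Change: A[7] 6 -> -15
Changed element was NOT the min; min changes only if -15 < -17.
New min = -17; changed? no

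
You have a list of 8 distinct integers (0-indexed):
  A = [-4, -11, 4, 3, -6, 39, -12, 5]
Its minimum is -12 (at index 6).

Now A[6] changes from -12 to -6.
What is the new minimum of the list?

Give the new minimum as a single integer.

Old min = -12 (at index 6)
Change: A[6] -12 -> -6
Changed element WAS the min. Need to check: is -6 still <= all others?
  Min of remaining elements: -11
  New min = min(-6, -11) = -11

Answer: -11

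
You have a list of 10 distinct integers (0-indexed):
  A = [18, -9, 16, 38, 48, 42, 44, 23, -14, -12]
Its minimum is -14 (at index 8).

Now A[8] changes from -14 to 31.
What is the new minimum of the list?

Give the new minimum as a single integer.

Answer: -12

Derivation:
Old min = -14 (at index 8)
Change: A[8] -14 -> 31
Changed element WAS the min. Need to check: is 31 still <= all others?
  Min of remaining elements: -12
  New min = min(31, -12) = -12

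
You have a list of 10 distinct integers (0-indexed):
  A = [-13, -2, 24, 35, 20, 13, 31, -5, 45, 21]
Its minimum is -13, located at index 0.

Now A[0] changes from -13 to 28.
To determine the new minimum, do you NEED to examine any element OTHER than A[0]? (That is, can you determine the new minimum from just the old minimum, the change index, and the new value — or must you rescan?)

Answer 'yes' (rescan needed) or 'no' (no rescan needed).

Old min = -13 at index 0
Change at index 0: -13 -> 28
Index 0 WAS the min and new value 28 > old min -13. Must rescan other elements to find the new min.
Needs rescan: yes

Answer: yes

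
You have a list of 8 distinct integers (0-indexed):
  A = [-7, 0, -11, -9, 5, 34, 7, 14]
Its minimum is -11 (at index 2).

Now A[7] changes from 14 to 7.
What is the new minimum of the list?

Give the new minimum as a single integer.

Answer: -11

Derivation:
Old min = -11 (at index 2)
Change: A[7] 14 -> 7
Changed element was NOT the old min.
  New min = min(old_min, new_val) = min(-11, 7) = -11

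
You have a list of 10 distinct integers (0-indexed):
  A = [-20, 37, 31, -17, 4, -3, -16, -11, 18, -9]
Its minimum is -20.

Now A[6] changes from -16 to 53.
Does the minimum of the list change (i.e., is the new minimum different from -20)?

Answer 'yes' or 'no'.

Old min = -20
Change: A[6] -16 -> 53
Changed element was NOT the min; min changes only if 53 < -20.
New min = -20; changed? no

Answer: no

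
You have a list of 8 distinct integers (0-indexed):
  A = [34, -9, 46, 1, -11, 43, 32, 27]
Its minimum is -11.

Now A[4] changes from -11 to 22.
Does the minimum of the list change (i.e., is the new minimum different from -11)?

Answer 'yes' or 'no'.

Old min = -11
Change: A[4] -11 -> 22
Changed element was the min; new min must be rechecked.
New min = -9; changed? yes

Answer: yes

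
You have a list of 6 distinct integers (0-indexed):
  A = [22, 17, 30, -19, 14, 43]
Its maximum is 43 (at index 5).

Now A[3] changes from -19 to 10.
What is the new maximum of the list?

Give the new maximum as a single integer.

Old max = 43 (at index 5)
Change: A[3] -19 -> 10
Changed element was NOT the old max.
  New max = max(old_max, new_val) = max(43, 10) = 43

Answer: 43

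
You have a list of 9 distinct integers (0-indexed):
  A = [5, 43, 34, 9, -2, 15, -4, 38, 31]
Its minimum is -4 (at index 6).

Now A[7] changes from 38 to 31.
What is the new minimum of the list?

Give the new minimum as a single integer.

Answer: -4

Derivation:
Old min = -4 (at index 6)
Change: A[7] 38 -> 31
Changed element was NOT the old min.
  New min = min(old_min, new_val) = min(-4, 31) = -4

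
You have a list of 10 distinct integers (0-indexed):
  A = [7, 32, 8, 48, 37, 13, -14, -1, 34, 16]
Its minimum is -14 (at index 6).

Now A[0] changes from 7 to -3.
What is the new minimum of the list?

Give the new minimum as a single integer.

Old min = -14 (at index 6)
Change: A[0] 7 -> -3
Changed element was NOT the old min.
  New min = min(old_min, new_val) = min(-14, -3) = -14

Answer: -14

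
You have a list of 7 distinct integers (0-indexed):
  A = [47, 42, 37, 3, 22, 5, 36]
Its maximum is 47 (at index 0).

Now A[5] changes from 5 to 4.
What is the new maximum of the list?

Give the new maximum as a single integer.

Answer: 47

Derivation:
Old max = 47 (at index 0)
Change: A[5] 5 -> 4
Changed element was NOT the old max.
  New max = max(old_max, new_val) = max(47, 4) = 47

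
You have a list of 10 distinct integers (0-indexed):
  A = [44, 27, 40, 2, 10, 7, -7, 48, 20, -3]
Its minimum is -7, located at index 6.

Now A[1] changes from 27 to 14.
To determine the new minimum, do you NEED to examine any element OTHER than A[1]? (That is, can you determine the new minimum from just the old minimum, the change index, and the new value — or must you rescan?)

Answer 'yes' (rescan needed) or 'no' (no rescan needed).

Answer: no

Derivation:
Old min = -7 at index 6
Change at index 1: 27 -> 14
Index 1 was NOT the min. New min = min(-7, 14). No rescan of other elements needed.
Needs rescan: no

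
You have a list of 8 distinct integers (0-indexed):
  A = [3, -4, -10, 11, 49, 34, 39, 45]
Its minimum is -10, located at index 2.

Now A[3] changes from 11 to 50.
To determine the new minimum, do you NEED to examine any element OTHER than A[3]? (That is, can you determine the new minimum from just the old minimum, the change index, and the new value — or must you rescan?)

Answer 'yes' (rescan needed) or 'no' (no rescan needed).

Answer: no

Derivation:
Old min = -10 at index 2
Change at index 3: 11 -> 50
Index 3 was NOT the min. New min = min(-10, 50). No rescan of other elements needed.
Needs rescan: no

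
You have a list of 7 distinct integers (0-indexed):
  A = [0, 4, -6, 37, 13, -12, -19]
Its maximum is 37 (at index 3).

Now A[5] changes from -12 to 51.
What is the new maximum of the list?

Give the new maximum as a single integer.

Old max = 37 (at index 3)
Change: A[5] -12 -> 51
Changed element was NOT the old max.
  New max = max(old_max, new_val) = max(37, 51) = 51

Answer: 51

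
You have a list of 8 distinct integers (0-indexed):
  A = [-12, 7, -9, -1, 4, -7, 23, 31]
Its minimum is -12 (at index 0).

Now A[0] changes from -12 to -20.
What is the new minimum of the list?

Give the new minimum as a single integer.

Old min = -12 (at index 0)
Change: A[0] -12 -> -20
Changed element WAS the min. Need to check: is -20 still <= all others?
  Min of remaining elements: -9
  New min = min(-20, -9) = -20

Answer: -20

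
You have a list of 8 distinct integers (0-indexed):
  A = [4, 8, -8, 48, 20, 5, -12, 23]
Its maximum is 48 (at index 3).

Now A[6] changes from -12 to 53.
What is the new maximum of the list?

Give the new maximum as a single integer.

Answer: 53

Derivation:
Old max = 48 (at index 3)
Change: A[6] -12 -> 53
Changed element was NOT the old max.
  New max = max(old_max, new_val) = max(48, 53) = 53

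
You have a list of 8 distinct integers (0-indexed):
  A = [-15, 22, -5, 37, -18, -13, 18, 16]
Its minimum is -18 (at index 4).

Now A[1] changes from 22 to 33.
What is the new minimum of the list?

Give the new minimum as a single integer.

Answer: -18

Derivation:
Old min = -18 (at index 4)
Change: A[1] 22 -> 33
Changed element was NOT the old min.
  New min = min(old_min, new_val) = min(-18, 33) = -18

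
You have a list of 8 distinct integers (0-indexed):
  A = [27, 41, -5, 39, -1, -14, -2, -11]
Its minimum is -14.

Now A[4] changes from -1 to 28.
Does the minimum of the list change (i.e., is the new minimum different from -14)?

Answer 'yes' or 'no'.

Old min = -14
Change: A[4] -1 -> 28
Changed element was NOT the min; min changes only if 28 < -14.
New min = -14; changed? no

Answer: no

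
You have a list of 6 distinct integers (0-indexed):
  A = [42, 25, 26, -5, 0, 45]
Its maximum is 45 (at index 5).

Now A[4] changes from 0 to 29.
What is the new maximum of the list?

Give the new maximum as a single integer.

Old max = 45 (at index 5)
Change: A[4] 0 -> 29
Changed element was NOT the old max.
  New max = max(old_max, new_val) = max(45, 29) = 45

Answer: 45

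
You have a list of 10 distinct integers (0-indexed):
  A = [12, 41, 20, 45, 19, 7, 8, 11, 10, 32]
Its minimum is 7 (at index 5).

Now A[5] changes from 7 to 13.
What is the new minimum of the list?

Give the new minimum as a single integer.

Old min = 7 (at index 5)
Change: A[5] 7 -> 13
Changed element WAS the min. Need to check: is 13 still <= all others?
  Min of remaining elements: 8
  New min = min(13, 8) = 8

Answer: 8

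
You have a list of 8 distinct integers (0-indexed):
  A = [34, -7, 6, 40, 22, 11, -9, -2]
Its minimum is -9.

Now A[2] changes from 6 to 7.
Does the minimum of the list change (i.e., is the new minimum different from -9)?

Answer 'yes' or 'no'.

Answer: no

Derivation:
Old min = -9
Change: A[2] 6 -> 7
Changed element was NOT the min; min changes only if 7 < -9.
New min = -9; changed? no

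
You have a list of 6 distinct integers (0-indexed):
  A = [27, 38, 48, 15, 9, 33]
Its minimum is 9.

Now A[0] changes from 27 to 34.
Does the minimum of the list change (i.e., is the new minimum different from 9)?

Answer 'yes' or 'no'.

Old min = 9
Change: A[0] 27 -> 34
Changed element was NOT the min; min changes only if 34 < 9.
New min = 9; changed? no

Answer: no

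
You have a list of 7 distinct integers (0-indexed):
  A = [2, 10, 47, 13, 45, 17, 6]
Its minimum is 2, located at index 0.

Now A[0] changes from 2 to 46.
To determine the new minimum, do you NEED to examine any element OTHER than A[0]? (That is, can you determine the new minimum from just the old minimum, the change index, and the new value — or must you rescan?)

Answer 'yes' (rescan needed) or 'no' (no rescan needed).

Answer: yes

Derivation:
Old min = 2 at index 0
Change at index 0: 2 -> 46
Index 0 WAS the min and new value 46 > old min 2. Must rescan other elements to find the new min.
Needs rescan: yes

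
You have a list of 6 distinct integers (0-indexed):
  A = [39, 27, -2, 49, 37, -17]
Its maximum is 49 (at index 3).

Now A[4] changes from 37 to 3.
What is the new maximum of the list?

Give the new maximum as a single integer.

Old max = 49 (at index 3)
Change: A[4] 37 -> 3
Changed element was NOT the old max.
  New max = max(old_max, new_val) = max(49, 3) = 49

Answer: 49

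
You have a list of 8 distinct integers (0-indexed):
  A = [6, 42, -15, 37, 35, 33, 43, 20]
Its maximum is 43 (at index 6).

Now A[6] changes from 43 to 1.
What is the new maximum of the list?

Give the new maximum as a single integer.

Answer: 42

Derivation:
Old max = 43 (at index 6)
Change: A[6] 43 -> 1
Changed element WAS the max -> may need rescan.
  Max of remaining elements: 42
  New max = max(1, 42) = 42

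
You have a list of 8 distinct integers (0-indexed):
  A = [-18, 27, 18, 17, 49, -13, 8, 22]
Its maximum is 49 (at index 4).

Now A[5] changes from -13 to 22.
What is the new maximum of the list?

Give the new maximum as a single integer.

Old max = 49 (at index 4)
Change: A[5] -13 -> 22
Changed element was NOT the old max.
  New max = max(old_max, new_val) = max(49, 22) = 49

Answer: 49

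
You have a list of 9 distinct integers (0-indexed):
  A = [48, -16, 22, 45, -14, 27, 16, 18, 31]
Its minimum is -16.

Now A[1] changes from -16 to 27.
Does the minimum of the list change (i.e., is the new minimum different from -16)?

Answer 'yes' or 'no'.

Answer: yes

Derivation:
Old min = -16
Change: A[1] -16 -> 27
Changed element was the min; new min must be rechecked.
New min = -14; changed? yes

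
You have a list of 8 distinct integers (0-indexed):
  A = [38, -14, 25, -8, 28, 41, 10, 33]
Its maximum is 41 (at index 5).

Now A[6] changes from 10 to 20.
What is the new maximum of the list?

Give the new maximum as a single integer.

Answer: 41

Derivation:
Old max = 41 (at index 5)
Change: A[6] 10 -> 20
Changed element was NOT the old max.
  New max = max(old_max, new_val) = max(41, 20) = 41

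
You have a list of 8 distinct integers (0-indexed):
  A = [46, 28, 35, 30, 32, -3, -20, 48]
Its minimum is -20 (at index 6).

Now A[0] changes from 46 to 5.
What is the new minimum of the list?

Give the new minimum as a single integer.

Old min = -20 (at index 6)
Change: A[0] 46 -> 5
Changed element was NOT the old min.
  New min = min(old_min, new_val) = min(-20, 5) = -20

Answer: -20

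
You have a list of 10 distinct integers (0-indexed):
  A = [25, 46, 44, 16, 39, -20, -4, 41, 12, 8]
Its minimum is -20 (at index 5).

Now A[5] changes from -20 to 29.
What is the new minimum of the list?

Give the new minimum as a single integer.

Answer: -4

Derivation:
Old min = -20 (at index 5)
Change: A[5] -20 -> 29
Changed element WAS the min. Need to check: is 29 still <= all others?
  Min of remaining elements: -4
  New min = min(29, -4) = -4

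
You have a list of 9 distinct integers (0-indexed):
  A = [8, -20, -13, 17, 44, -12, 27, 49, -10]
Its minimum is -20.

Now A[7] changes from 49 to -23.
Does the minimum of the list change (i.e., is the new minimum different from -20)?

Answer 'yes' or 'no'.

Old min = -20
Change: A[7] 49 -> -23
Changed element was NOT the min; min changes only if -23 < -20.
New min = -23; changed? yes

Answer: yes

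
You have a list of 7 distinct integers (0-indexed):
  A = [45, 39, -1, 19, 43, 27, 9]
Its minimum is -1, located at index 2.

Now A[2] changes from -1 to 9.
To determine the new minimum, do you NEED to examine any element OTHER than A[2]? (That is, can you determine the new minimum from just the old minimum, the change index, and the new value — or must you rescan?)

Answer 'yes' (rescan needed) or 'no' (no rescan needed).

Old min = -1 at index 2
Change at index 2: -1 -> 9
Index 2 WAS the min and new value 9 > old min -1. Must rescan other elements to find the new min.
Needs rescan: yes

Answer: yes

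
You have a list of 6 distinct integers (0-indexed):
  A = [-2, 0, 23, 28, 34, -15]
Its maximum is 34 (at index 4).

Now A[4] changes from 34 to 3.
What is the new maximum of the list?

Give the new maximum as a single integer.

Answer: 28

Derivation:
Old max = 34 (at index 4)
Change: A[4] 34 -> 3
Changed element WAS the max -> may need rescan.
  Max of remaining elements: 28
  New max = max(3, 28) = 28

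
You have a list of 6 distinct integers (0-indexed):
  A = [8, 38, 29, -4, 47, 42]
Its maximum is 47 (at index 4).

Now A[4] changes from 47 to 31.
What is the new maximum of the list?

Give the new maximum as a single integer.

Old max = 47 (at index 4)
Change: A[4] 47 -> 31
Changed element WAS the max -> may need rescan.
  Max of remaining elements: 42
  New max = max(31, 42) = 42

Answer: 42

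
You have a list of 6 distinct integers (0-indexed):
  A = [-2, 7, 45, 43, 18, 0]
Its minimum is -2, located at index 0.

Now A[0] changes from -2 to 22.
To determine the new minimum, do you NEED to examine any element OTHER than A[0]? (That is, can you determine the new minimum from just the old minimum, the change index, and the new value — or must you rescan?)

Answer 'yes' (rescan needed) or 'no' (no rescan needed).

Old min = -2 at index 0
Change at index 0: -2 -> 22
Index 0 WAS the min and new value 22 > old min -2. Must rescan other elements to find the new min.
Needs rescan: yes

Answer: yes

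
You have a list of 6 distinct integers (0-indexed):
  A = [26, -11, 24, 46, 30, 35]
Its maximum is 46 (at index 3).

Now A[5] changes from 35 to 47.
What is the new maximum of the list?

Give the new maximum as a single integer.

Answer: 47

Derivation:
Old max = 46 (at index 3)
Change: A[5] 35 -> 47
Changed element was NOT the old max.
  New max = max(old_max, new_val) = max(46, 47) = 47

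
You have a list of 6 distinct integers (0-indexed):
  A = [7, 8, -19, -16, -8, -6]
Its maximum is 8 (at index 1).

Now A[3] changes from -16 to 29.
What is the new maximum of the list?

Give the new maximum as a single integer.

Answer: 29

Derivation:
Old max = 8 (at index 1)
Change: A[3] -16 -> 29
Changed element was NOT the old max.
  New max = max(old_max, new_val) = max(8, 29) = 29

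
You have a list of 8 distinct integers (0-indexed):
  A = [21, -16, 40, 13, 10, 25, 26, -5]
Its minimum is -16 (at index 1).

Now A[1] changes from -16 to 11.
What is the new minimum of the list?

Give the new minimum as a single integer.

Old min = -16 (at index 1)
Change: A[1] -16 -> 11
Changed element WAS the min. Need to check: is 11 still <= all others?
  Min of remaining elements: -5
  New min = min(11, -5) = -5

Answer: -5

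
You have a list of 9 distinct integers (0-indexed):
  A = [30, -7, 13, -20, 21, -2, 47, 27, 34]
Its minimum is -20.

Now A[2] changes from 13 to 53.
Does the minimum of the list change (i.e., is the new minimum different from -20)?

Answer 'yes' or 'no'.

Answer: no

Derivation:
Old min = -20
Change: A[2] 13 -> 53
Changed element was NOT the min; min changes only if 53 < -20.
New min = -20; changed? no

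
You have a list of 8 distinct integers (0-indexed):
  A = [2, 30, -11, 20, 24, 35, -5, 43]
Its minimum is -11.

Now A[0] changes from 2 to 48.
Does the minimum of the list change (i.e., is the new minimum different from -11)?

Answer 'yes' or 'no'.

Old min = -11
Change: A[0] 2 -> 48
Changed element was NOT the min; min changes only if 48 < -11.
New min = -11; changed? no

Answer: no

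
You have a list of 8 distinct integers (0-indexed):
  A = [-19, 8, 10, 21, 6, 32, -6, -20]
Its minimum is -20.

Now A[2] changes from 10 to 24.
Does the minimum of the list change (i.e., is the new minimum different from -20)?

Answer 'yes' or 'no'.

Answer: no

Derivation:
Old min = -20
Change: A[2] 10 -> 24
Changed element was NOT the min; min changes only if 24 < -20.
New min = -20; changed? no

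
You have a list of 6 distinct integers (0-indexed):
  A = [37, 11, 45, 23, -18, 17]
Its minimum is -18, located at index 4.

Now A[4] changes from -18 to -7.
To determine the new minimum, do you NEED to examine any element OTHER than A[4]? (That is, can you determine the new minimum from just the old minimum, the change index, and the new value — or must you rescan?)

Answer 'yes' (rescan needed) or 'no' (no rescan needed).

Answer: yes

Derivation:
Old min = -18 at index 4
Change at index 4: -18 -> -7
Index 4 WAS the min and new value -7 > old min -18. Must rescan other elements to find the new min.
Needs rescan: yes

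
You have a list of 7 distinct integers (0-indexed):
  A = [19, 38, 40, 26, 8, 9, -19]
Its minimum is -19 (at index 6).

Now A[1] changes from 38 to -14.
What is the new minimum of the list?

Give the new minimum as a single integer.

Old min = -19 (at index 6)
Change: A[1] 38 -> -14
Changed element was NOT the old min.
  New min = min(old_min, new_val) = min(-19, -14) = -19

Answer: -19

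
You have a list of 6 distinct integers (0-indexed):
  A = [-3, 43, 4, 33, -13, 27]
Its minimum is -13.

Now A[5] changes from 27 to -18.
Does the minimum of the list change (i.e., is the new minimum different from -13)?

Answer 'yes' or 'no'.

Old min = -13
Change: A[5] 27 -> -18
Changed element was NOT the min; min changes only if -18 < -13.
New min = -18; changed? yes

Answer: yes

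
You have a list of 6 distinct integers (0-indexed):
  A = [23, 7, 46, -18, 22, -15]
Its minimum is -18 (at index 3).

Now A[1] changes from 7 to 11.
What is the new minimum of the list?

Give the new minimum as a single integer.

Old min = -18 (at index 3)
Change: A[1] 7 -> 11
Changed element was NOT the old min.
  New min = min(old_min, new_val) = min(-18, 11) = -18

Answer: -18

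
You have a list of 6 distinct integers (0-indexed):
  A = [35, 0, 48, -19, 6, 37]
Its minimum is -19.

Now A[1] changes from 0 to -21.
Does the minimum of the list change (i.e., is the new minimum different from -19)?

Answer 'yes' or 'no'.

Old min = -19
Change: A[1] 0 -> -21
Changed element was NOT the min; min changes only if -21 < -19.
New min = -21; changed? yes

Answer: yes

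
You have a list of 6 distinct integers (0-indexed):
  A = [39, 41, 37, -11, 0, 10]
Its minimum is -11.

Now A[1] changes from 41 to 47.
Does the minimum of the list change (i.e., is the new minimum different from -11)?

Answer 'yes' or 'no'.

Answer: no

Derivation:
Old min = -11
Change: A[1] 41 -> 47
Changed element was NOT the min; min changes only if 47 < -11.
New min = -11; changed? no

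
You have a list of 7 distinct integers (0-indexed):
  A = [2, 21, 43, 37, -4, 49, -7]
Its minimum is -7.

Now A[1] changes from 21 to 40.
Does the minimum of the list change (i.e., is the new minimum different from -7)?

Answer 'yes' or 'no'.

Answer: no

Derivation:
Old min = -7
Change: A[1] 21 -> 40
Changed element was NOT the min; min changes only if 40 < -7.
New min = -7; changed? no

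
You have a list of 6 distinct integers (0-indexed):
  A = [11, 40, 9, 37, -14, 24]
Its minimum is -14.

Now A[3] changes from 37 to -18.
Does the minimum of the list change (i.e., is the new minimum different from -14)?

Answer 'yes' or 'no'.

Answer: yes

Derivation:
Old min = -14
Change: A[3] 37 -> -18
Changed element was NOT the min; min changes only if -18 < -14.
New min = -18; changed? yes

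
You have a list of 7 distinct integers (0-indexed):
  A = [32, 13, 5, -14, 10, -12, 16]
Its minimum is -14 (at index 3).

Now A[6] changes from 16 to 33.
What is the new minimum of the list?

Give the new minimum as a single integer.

Answer: -14

Derivation:
Old min = -14 (at index 3)
Change: A[6] 16 -> 33
Changed element was NOT the old min.
  New min = min(old_min, new_val) = min(-14, 33) = -14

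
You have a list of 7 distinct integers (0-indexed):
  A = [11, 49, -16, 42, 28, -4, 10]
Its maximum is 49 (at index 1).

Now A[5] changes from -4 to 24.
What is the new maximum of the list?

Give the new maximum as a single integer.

Old max = 49 (at index 1)
Change: A[5] -4 -> 24
Changed element was NOT the old max.
  New max = max(old_max, new_val) = max(49, 24) = 49

Answer: 49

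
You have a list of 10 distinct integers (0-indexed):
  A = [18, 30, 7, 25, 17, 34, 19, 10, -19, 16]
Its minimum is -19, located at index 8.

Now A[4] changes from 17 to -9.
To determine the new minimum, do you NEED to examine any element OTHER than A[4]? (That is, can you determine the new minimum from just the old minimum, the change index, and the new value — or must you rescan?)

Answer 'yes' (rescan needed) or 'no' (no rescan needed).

Answer: no

Derivation:
Old min = -19 at index 8
Change at index 4: 17 -> -9
Index 4 was NOT the min. New min = min(-19, -9). No rescan of other elements needed.
Needs rescan: no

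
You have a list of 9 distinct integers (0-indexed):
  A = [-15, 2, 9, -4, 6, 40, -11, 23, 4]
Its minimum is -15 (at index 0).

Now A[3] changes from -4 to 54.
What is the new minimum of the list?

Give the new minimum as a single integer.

Answer: -15

Derivation:
Old min = -15 (at index 0)
Change: A[3] -4 -> 54
Changed element was NOT the old min.
  New min = min(old_min, new_val) = min(-15, 54) = -15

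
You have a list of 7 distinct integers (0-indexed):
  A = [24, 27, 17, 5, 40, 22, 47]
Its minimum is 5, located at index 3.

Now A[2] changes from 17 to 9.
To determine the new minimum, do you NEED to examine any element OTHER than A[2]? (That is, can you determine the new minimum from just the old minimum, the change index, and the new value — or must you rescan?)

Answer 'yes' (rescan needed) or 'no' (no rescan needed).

Answer: no

Derivation:
Old min = 5 at index 3
Change at index 2: 17 -> 9
Index 2 was NOT the min. New min = min(5, 9). No rescan of other elements needed.
Needs rescan: no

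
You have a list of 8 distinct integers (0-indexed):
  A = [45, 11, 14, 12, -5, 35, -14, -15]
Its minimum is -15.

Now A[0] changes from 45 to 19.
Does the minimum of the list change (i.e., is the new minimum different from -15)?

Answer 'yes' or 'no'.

Answer: no

Derivation:
Old min = -15
Change: A[0] 45 -> 19
Changed element was NOT the min; min changes only if 19 < -15.
New min = -15; changed? no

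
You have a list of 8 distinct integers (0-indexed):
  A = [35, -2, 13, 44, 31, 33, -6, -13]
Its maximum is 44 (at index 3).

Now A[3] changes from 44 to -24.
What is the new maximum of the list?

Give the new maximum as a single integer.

Old max = 44 (at index 3)
Change: A[3] 44 -> -24
Changed element WAS the max -> may need rescan.
  Max of remaining elements: 35
  New max = max(-24, 35) = 35

Answer: 35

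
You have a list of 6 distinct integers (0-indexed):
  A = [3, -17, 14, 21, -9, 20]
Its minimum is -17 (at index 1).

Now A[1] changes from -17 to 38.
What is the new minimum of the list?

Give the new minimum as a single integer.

Answer: -9

Derivation:
Old min = -17 (at index 1)
Change: A[1] -17 -> 38
Changed element WAS the min. Need to check: is 38 still <= all others?
  Min of remaining elements: -9
  New min = min(38, -9) = -9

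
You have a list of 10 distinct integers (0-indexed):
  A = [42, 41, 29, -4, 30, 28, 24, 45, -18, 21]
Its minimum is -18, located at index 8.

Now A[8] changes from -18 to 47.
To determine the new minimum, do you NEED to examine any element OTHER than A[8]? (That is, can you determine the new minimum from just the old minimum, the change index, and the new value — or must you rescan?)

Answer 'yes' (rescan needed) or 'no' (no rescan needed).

Old min = -18 at index 8
Change at index 8: -18 -> 47
Index 8 WAS the min and new value 47 > old min -18. Must rescan other elements to find the new min.
Needs rescan: yes

Answer: yes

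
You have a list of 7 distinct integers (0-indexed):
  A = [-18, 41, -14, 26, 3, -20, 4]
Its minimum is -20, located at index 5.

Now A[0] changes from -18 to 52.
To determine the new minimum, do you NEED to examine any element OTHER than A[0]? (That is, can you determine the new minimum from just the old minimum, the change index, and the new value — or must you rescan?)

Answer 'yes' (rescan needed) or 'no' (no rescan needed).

Answer: no

Derivation:
Old min = -20 at index 5
Change at index 0: -18 -> 52
Index 0 was NOT the min. New min = min(-20, 52). No rescan of other elements needed.
Needs rescan: no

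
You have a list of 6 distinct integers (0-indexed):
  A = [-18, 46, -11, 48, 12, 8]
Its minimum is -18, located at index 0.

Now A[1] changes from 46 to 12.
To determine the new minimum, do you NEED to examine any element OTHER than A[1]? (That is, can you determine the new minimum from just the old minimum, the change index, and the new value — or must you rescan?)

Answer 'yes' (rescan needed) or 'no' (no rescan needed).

Answer: no

Derivation:
Old min = -18 at index 0
Change at index 1: 46 -> 12
Index 1 was NOT the min. New min = min(-18, 12). No rescan of other elements needed.
Needs rescan: no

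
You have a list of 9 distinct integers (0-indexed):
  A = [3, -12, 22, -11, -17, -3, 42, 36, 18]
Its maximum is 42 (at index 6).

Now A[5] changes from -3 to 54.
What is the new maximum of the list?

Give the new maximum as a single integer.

Old max = 42 (at index 6)
Change: A[5] -3 -> 54
Changed element was NOT the old max.
  New max = max(old_max, new_val) = max(42, 54) = 54

Answer: 54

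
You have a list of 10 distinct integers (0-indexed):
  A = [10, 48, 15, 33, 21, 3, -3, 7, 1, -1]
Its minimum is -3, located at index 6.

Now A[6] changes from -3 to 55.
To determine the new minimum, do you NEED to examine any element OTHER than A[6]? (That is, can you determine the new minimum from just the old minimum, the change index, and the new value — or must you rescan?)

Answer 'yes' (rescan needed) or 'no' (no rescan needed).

Answer: yes

Derivation:
Old min = -3 at index 6
Change at index 6: -3 -> 55
Index 6 WAS the min and new value 55 > old min -3. Must rescan other elements to find the new min.
Needs rescan: yes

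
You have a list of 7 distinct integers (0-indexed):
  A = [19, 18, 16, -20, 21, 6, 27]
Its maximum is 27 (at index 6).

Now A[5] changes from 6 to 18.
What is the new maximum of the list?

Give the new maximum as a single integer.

Old max = 27 (at index 6)
Change: A[5] 6 -> 18
Changed element was NOT the old max.
  New max = max(old_max, new_val) = max(27, 18) = 27

Answer: 27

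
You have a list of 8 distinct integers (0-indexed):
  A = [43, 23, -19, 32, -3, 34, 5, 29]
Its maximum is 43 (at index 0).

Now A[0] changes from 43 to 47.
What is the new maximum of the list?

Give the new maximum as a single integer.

Answer: 47

Derivation:
Old max = 43 (at index 0)
Change: A[0] 43 -> 47
Changed element WAS the max -> may need rescan.
  Max of remaining elements: 34
  New max = max(47, 34) = 47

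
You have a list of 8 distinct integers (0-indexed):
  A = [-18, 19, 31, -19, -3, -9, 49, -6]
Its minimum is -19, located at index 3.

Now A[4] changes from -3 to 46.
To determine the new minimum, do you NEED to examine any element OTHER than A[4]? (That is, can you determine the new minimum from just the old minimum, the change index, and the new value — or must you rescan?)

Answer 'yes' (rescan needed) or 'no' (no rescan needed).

Old min = -19 at index 3
Change at index 4: -3 -> 46
Index 4 was NOT the min. New min = min(-19, 46). No rescan of other elements needed.
Needs rescan: no

Answer: no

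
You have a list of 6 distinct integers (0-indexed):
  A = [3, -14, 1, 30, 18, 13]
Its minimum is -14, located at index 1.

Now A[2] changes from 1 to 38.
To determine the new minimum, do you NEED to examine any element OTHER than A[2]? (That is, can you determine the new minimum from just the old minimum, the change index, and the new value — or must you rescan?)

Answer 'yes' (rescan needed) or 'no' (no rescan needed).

Old min = -14 at index 1
Change at index 2: 1 -> 38
Index 2 was NOT the min. New min = min(-14, 38). No rescan of other elements needed.
Needs rescan: no

Answer: no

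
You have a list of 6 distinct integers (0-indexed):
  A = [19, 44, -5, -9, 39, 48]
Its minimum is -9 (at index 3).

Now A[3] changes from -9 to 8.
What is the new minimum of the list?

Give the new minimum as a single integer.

Answer: -5

Derivation:
Old min = -9 (at index 3)
Change: A[3] -9 -> 8
Changed element WAS the min. Need to check: is 8 still <= all others?
  Min of remaining elements: -5
  New min = min(8, -5) = -5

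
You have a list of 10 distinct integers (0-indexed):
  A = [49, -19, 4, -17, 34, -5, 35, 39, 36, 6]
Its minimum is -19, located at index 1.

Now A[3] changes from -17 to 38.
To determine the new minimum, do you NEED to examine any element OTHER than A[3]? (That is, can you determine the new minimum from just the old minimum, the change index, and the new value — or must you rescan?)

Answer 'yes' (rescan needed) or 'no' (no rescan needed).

Answer: no

Derivation:
Old min = -19 at index 1
Change at index 3: -17 -> 38
Index 3 was NOT the min. New min = min(-19, 38). No rescan of other elements needed.
Needs rescan: no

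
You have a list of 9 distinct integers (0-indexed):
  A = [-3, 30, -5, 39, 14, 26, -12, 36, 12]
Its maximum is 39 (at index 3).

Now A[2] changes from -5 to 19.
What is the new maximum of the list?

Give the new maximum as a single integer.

Answer: 39

Derivation:
Old max = 39 (at index 3)
Change: A[2] -5 -> 19
Changed element was NOT the old max.
  New max = max(old_max, new_val) = max(39, 19) = 39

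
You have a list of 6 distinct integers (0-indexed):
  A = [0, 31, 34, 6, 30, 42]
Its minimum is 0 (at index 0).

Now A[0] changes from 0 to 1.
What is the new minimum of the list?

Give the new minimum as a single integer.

Answer: 1

Derivation:
Old min = 0 (at index 0)
Change: A[0] 0 -> 1
Changed element WAS the min. Need to check: is 1 still <= all others?
  Min of remaining elements: 6
  New min = min(1, 6) = 1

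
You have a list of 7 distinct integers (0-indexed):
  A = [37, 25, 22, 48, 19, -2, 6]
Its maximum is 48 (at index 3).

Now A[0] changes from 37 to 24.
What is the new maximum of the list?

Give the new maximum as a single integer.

Old max = 48 (at index 3)
Change: A[0] 37 -> 24
Changed element was NOT the old max.
  New max = max(old_max, new_val) = max(48, 24) = 48

Answer: 48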